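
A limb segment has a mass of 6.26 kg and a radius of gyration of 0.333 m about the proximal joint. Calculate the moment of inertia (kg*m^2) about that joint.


I = m * k^2
I = 6.26 * 0.333^2
k^2 = 0.1109
I = 0.6942


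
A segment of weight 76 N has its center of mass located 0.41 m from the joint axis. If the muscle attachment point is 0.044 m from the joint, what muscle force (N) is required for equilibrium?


F_muscle = W * d_load / d_muscle
F_muscle = 76 * 0.41 / 0.044
Numerator = 31.1600
F_muscle = 708.1818


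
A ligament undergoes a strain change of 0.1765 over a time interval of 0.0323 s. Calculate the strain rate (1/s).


strain_rate = delta_strain / delta_t
strain_rate = 0.1765 / 0.0323
strain_rate = 5.4644


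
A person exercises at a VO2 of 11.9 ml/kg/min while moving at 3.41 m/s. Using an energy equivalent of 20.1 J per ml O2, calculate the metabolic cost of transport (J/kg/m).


Power per kg = VO2 * 20.1 / 60
Power per kg = 11.9 * 20.1 / 60 = 3.9865 W/kg
Cost = power_per_kg / speed
Cost = 3.9865 / 3.41
Cost = 1.1691


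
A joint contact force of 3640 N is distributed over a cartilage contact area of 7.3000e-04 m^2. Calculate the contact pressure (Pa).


P = F / A
P = 3640 / 7.3000e-04
P = 4.9863e+06


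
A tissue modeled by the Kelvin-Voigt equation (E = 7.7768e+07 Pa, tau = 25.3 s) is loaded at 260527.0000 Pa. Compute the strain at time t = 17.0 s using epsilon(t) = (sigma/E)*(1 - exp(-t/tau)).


epsilon(t) = (sigma/E) * (1 - exp(-t/tau))
sigma/E = 260527.0000 / 7.7768e+07 = 0.0034
exp(-t/tau) = exp(-17.0 / 25.3) = 0.5107
epsilon = 0.0034 * (1 - 0.5107)
epsilon = 0.0016


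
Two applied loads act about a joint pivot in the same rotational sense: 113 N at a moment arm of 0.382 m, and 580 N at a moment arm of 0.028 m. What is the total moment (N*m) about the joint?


M = F1 * d1 + F2 * d2
M = 113 * 0.382 + 580 * 0.028
M = 43.1660 + 16.2400
M = 59.4060


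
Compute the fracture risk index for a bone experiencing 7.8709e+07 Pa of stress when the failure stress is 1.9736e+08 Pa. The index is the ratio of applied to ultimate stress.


FRI = applied / ultimate
FRI = 7.8709e+07 / 1.9736e+08
FRI = 0.3988


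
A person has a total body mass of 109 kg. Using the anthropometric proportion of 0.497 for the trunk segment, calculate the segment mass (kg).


m_segment = body_mass * fraction
m_segment = 109 * 0.497
m_segment = 54.1730


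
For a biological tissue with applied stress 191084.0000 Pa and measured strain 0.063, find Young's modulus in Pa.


E = stress / strain
E = 191084.0000 / 0.063
E = 3.0331e+06


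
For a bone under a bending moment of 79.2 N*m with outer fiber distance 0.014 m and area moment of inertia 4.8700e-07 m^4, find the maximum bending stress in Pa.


sigma = M * c / I
sigma = 79.2 * 0.014 / 4.8700e-07
M * c = 1.1088
sigma = 2.2768e+06


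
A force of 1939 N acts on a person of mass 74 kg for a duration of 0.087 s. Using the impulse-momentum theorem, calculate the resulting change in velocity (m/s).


J = F * dt = 1939 * 0.087 = 168.6930 N*s
delta_v = J / m
delta_v = 168.6930 / 74
delta_v = 2.2796


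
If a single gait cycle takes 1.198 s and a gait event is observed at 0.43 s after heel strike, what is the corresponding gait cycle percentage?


pct = (event_time / cycle_time) * 100
pct = (0.43 / 1.198) * 100
ratio = 0.3589
pct = 35.8932


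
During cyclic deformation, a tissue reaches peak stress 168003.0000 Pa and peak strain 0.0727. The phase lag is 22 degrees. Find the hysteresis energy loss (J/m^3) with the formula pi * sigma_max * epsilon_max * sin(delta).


E_loss = pi * sigma_max * epsilon_max * sin(delta)
delta = 22 deg = 0.3840 rad
sin(delta) = 0.3746
E_loss = pi * 168003.0000 * 0.0727 * 0.3746
E_loss = 14373.9701


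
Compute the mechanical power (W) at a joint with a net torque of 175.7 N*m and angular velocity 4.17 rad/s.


P = M * omega
P = 175.7 * 4.17
P = 732.6690


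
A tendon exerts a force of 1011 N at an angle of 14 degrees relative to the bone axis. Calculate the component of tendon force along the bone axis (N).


F_eff = F_tendon * cos(theta)
theta = 14 deg = 0.2443 rad
cos(theta) = 0.9703
F_eff = 1011 * 0.9703
F_eff = 980.9690


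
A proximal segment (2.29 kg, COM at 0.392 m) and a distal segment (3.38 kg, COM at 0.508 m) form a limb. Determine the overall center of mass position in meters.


COM = (m1*x1 + m2*x2) / (m1 + m2)
COM = (2.29*0.392 + 3.38*0.508) / (2.29 + 3.38)
Numerator = 2.6147
Denominator = 5.6700
COM = 0.4611


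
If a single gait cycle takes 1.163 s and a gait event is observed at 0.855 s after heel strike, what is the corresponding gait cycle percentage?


pct = (event_time / cycle_time) * 100
pct = (0.855 / 1.163) * 100
ratio = 0.7352
pct = 73.5168


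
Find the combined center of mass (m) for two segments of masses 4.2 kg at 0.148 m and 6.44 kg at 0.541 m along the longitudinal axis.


COM = (m1*x1 + m2*x2) / (m1 + m2)
COM = (4.2*0.148 + 6.44*0.541) / (4.2 + 6.44)
Numerator = 4.1056
Denominator = 10.6400
COM = 0.3859


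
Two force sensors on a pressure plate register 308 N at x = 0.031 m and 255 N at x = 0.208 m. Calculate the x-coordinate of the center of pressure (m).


COP_x = (F1*x1 + F2*x2) / (F1 + F2)
COP_x = (308*0.031 + 255*0.208) / (308 + 255)
Numerator = 62.5880
Denominator = 563
COP_x = 0.1112


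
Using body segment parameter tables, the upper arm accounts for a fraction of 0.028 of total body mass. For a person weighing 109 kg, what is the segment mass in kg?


m_segment = body_mass * fraction
m_segment = 109 * 0.028
m_segment = 3.0520


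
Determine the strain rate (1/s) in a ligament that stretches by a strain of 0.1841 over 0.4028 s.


strain_rate = delta_strain / delta_t
strain_rate = 0.1841 / 0.4028
strain_rate = 0.4571


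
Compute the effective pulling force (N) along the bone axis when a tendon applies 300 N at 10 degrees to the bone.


F_eff = F_tendon * cos(theta)
theta = 10 deg = 0.1745 rad
cos(theta) = 0.9848
F_eff = 300 * 0.9848
F_eff = 295.4423


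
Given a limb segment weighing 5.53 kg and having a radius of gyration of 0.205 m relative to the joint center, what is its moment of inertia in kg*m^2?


I = m * k^2
I = 5.53 * 0.205^2
k^2 = 0.0420
I = 0.2324


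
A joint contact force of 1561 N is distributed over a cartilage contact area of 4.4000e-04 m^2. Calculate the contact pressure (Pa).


P = F / A
P = 1561 / 4.4000e-04
P = 3.5477e+06


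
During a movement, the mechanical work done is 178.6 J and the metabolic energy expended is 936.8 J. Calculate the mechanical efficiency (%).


eta = (W_mech / E_meta) * 100
eta = (178.6 / 936.8) * 100
ratio = 0.1906
eta = 19.0649


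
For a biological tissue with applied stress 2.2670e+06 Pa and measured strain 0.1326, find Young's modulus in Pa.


E = stress / strain
E = 2.2670e+06 / 0.1326
E = 1.7097e+07


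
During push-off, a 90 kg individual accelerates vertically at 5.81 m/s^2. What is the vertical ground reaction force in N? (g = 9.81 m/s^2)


GRF = m * (g + a)
GRF = 90 * (9.81 + 5.81)
GRF = 90 * 15.6200
GRF = 1405.8000


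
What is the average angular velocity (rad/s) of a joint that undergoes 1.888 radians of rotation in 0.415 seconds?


omega = delta_theta / delta_t
omega = 1.888 / 0.415
omega = 4.5494


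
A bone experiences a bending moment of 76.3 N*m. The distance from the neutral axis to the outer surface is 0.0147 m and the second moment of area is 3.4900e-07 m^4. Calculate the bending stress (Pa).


sigma = M * c / I
sigma = 76.3 * 0.0147 / 3.4900e-07
M * c = 1.1216
sigma = 3.2138e+06


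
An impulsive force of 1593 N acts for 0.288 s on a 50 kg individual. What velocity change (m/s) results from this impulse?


J = F * dt = 1593 * 0.288 = 458.7840 N*s
delta_v = J / m
delta_v = 458.7840 / 50
delta_v = 9.1757


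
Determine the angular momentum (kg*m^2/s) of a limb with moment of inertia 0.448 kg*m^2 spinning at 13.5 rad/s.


L = I * omega
L = 0.448 * 13.5
L = 6.0480


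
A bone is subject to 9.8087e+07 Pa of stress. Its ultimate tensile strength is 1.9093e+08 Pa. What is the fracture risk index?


FRI = applied / ultimate
FRI = 9.8087e+07 / 1.9093e+08
FRI = 0.5137


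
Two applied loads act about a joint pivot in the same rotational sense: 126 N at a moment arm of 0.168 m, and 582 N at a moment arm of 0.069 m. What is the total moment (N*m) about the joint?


M = F1 * d1 + F2 * d2
M = 126 * 0.168 + 582 * 0.069
M = 21.1680 + 40.1580
M = 61.3260


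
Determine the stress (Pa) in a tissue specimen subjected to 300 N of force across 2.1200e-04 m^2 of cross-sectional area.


stress = F / A
stress = 300 / 2.1200e-04
stress = 1.4151e+06


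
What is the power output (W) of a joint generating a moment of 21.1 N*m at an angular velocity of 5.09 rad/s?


P = M * omega
P = 21.1 * 5.09
P = 107.3990


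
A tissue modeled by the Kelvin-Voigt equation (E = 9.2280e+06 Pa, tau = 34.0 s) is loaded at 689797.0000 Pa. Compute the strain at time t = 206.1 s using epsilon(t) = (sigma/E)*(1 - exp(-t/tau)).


epsilon(t) = (sigma/E) * (1 - exp(-t/tau))
sigma/E = 689797.0000 / 9.2280e+06 = 0.0748
exp(-t/tau) = exp(-206.1 / 34.0) = 0.0023
epsilon = 0.0748 * (1 - 0.0023)
epsilon = 0.0746


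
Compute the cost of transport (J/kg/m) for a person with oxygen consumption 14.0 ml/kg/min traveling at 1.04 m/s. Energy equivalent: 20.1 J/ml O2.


Power per kg = VO2 * 20.1 / 60
Power per kg = 14.0 * 20.1 / 60 = 4.6900 W/kg
Cost = power_per_kg / speed
Cost = 4.6900 / 1.04
Cost = 4.5096


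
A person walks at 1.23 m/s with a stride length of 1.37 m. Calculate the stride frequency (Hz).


f = v / stride_length
f = 1.23 / 1.37
f = 0.8978


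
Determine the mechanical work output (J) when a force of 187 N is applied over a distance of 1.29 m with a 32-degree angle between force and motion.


W = F * d * cos(theta)
theta = 32 deg = 0.5585 rad
cos(theta) = 0.8480
W = 187 * 1.29 * 0.8480
W = 204.5746


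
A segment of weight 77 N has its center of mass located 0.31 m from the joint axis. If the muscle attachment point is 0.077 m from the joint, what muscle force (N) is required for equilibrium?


F_muscle = W * d_load / d_muscle
F_muscle = 77 * 0.31 / 0.077
Numerator = 23.8700
F_muscle = 310.0000


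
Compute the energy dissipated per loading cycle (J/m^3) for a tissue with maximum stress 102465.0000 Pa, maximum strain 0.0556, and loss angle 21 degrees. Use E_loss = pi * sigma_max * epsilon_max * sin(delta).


E_loss = pi * sigma_max * epsilon_max * sin(delta)
delta = 21 deg = 0.3665 rad
sin(delta) = 0.3584
E_loss = pi * 102465.0000 * 0.0556 * 0.3584
E_loss = 6414.0061


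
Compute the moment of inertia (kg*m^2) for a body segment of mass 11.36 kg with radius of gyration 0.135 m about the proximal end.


I = m * k^2
I = 11.36 * 0.135^2
k^2 = 0.0182
I = 0.2070


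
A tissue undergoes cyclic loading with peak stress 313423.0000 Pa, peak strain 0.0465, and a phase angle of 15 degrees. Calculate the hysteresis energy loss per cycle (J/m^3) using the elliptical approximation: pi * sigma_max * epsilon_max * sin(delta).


E_loss = pi * sigma_max * epsilon_max * sin(delta)
delta = 15 deg = 0.2618 rad
sin(delta) = 0.2588
E_loss = pi * 313423.0000 * 0.0465 * 0.2588
E_loss = 11850.3157


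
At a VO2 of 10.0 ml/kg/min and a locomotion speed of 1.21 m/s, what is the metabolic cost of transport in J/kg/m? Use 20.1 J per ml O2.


Power per kg = VO2 * 20.1 / 60
Power per kg = 10.0 * 20.1 / 60 = 3.3500 W/kg
Cost = power_per_kg / speed
Cost = 3.3500 / 1.21
Cost = 2.7686


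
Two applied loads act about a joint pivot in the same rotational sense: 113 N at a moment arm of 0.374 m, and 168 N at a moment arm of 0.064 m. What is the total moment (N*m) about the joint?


M = F1 * d1 + F2 * d2
M = 113 * 0.374 + 168 * 0.064
M = 42.2620 + 10.7520
M = 53.0140


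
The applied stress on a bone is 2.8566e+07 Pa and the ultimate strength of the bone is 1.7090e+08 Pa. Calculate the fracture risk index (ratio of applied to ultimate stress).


FRI = applied / ultimate
FRI = 2.8566e+07 / 1.7090e+08
FRI = 0.1672


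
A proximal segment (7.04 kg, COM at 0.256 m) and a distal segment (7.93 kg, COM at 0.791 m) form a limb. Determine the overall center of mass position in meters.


COM = (m1*x1 + m2*x2) / (m1 + m2)
COM = (7.04*0.256 + 7.93*0.791) / (7.04 + 7.93)
Numerator = 8.0749
Denominator = 14.9700
COM = 0.5394


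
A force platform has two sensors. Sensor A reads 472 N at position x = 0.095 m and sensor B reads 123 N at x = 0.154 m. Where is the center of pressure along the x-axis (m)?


COP_x = (F1*x1 + F2*x2) / (F1 + F2)
COP_x = (472*0.095 + 123*0.154) / (472 + 123)
Numerator = 63.7820
Denominator = 595
COP_x = 0.1072


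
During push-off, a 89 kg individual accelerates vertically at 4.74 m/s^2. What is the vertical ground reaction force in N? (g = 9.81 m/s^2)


GRF = m * (g + a)
GRF = 89 * (9.81 + 4.74)
GRF = 89 * 14.5500
GRF = 1294.9500


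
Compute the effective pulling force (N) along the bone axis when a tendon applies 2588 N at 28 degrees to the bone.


F_eff = F_tendon * cos(theta)
theta = 28 deg = 0.4887 rad
cos(theta) = 0.8829
F_eff = 2588 * 0.8829
F_eff = 2285.0684


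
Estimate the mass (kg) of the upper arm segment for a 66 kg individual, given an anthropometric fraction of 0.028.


m_segment = body_mass * fraction
m_segment = 66 * 0.028
m_segment = 1.8480


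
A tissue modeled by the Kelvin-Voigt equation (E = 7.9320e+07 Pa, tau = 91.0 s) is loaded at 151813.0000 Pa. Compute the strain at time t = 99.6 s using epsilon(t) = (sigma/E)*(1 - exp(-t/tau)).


epsilon(t) = (sigma/E) * (1 - exp(-t/tau))
sigma/E = 151813.0000 / 7.9320e+07 = 0.0019
exp(-t/tau) = exp(-99.6 / 91.0) = 0.3347
epsilon = 0.0019 * (1 - 0.3347)
epsilon = 0.0013


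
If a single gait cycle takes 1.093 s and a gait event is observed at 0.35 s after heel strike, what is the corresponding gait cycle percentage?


pct = (event_time / cycle_time) * 100
pct = (0.35 / 1.093) * 100
ratio = 0.3202
pct = 32.0220


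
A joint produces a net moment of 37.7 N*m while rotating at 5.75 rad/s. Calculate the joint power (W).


P = M * omega
P = 37.7 * 5.75
P = 216.7750


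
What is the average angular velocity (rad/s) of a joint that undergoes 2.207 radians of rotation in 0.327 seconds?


omega = delta_theta / delta_t
omega = 2.207 / 0.327
omega = 6.7492


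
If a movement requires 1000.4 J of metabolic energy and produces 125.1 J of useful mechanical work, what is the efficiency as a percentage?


eta = (W_mech / E_meta) * 100
eta = (125.1 / 1000.4) * 100
ratio = 0.1250
eta = 12.5050


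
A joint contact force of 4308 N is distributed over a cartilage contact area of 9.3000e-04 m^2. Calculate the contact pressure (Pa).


P = F / A
P = 4308 / 9.3000e-04
P = 4.6323e+06


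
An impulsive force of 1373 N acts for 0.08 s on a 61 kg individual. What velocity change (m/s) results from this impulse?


J = F * dt = 1373 * 0.08 = 109.8400 N*s
delta_v = J / m
delta_v = 109.8400 / 61
delta_v = 1.8007


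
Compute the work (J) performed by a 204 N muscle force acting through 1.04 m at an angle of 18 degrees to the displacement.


W = F * d * cos(theta)
theta = 18 deg = 0.3142 rad
cos(theta) = 0.9511
W = 204 * 1.04 * 0.9511
W = 201.7762


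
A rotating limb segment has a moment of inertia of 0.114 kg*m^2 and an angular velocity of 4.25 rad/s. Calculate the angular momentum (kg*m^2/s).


L = I * omega
L = 0.114 * 4.25
L = 0.4845


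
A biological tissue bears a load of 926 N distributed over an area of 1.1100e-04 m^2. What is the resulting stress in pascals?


stress = F / A
stress = 926 / 1.1100e-04
stress = 8.3423e+06


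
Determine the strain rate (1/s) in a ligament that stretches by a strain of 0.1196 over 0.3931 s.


strain_rate = delta_strain / delta_t
strain_rate = 0.1196 / 0.3931
strain_rate = 0.3042


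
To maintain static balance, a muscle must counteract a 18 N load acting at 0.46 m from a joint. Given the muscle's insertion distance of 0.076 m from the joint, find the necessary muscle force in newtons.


F_muscle = W * d_load / d_muscle
F_muscle = 18 * 0.46 / 0.076
Numerator = 8.2800
F_muscle = 108.9474


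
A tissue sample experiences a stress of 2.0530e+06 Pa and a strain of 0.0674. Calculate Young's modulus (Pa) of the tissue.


E = stress / strain
E = 2.0530e+06 / 0.0674
E = 3.0460e+07


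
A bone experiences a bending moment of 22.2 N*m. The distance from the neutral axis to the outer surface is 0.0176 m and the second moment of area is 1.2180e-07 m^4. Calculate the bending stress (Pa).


sigma = M * c / I
sigma = 22.2 * 0.0176 / 1.2180e-07
M * c = 0.3907
sigma = 3.2079e+06


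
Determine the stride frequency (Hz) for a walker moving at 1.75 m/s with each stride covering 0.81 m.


f = v / stride_length
f = 1.75 / 0.81
f = 2.1605


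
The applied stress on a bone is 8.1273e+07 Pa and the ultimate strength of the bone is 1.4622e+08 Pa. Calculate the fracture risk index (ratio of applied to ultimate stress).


FRI = applied / ultimate
FRI = 8.1273e+07 / 1.4622e+08
FRI = 0.5558


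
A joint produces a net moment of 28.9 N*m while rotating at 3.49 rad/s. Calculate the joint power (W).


P = M * omega
P = 28.9 * 3.49
P = 100.8610


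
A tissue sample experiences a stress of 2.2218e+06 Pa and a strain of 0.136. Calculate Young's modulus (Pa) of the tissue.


E = stress / strain
E = 2.2218e+06 / 0.136
E = 1.6337e+07


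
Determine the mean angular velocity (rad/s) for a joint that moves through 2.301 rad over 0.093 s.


omega = delta_theta / delta_t
omega = 2.301 / 0.093
omega = 24.7419


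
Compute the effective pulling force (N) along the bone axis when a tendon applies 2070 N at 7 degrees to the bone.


F_eff = F_tendon * cos(theta)
theta = 7 deg = 0.1222 rad
cos(theta) = 0.9925
F_eff = 2070 * 0.9925
F_eff = 2054.5705


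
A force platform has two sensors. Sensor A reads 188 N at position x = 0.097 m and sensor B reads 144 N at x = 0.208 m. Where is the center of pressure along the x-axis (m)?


COP_x = (F1*x1 + F2*x2) / (F1 + F2)
COP_x = (188*0.097 + 144*0.208) / (188 + 144)
Numerator = 48.1880
Denominator = 332
COP_x = 0.1451


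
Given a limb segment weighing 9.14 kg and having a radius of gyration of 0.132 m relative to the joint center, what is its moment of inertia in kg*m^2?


I = m * k^2
I = 9.14 * 0.132^2
k^2 = 0.0174
I = 0.1593


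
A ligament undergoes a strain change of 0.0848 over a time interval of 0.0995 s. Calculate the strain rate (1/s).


strain_rate = delta_strain / delta_t
strain_rate = 0.0848 / 0.0995
strain_rate = 0.8523


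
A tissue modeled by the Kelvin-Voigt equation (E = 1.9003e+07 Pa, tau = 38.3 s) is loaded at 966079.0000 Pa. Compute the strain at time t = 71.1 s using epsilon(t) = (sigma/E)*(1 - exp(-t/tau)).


epsilon(t) = (sigma/E) * (1 - exp(-t/tau))
sigma/E = 966079.0000 / 1.9003e+07 = 0.0508
exp(-t/tau) = exp(-71.1 / 38.3) = 0.1562
epsilon = 0.0508 * (1 - 0.1562)
epsilon = 0.0429


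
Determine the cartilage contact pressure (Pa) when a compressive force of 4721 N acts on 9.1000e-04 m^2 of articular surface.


P = F / A
P = 4721 / 9.1000e-04
P = 5.1879e+06


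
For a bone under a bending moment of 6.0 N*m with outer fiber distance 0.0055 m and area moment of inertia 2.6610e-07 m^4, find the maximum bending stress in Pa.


sigma = M * c / I
sigma = 6.0 * 0.0055 / 2.6610e-07
M * c = 0.0330
sigma = 124013.5287


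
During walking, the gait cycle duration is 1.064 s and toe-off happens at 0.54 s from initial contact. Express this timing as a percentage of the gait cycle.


pct = (event_time / cycle_time) * 100
pct = (0.54 / 1.064) * 100
ratio = 0.5075
pct = 50.7519


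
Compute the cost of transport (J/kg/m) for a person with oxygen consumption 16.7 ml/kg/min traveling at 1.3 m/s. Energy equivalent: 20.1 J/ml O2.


Power per kg = VO2 * 20.1 / 60
Power per kg = 16.7 * 20.1 / 60 = 5.5945 W/kg
Cost = power_per_kg / speed
Cost = 5.5945 / 1.3
Cost = 4.3035


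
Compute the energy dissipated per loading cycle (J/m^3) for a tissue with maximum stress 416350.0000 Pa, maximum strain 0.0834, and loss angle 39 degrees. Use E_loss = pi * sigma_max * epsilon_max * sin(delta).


E_loss = pi * sigma_max * epsilon_max * sin(delta)
delta = 39 deg = 0.6807 rad
sin(delta) = 0.6293
E_loss = pi * 416350.0000 * 0.0834 * 0.6293
E_loss = 68650.9097


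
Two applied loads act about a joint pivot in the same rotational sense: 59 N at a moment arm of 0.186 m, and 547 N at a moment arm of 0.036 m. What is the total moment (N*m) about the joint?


M = F1 * d1 + F2 * d2
M = 59 * 0.186 + 547 * 0.036
M = 10.9740 + 19.6920
M = 30.6660


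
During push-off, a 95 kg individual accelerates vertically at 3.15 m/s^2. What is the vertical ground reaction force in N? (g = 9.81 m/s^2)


GRF = m * (g + a)
GRF = 95 * (9.81 + 3.15)
GRF = 95 * 12.9600
GRF = 1231.2000


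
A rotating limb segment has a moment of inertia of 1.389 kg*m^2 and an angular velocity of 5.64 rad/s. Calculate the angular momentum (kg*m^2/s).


L = I * omega
L = 1.389 * 5.64
L = 7.8340


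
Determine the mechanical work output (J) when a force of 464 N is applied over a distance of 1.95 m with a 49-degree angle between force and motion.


W = F * d * cos(theta)
theta = 49 deg = 0.8552 rad
cos(theta) = 0.6561
W = 464 * 1.95 * 0.6561
W = 593.6022


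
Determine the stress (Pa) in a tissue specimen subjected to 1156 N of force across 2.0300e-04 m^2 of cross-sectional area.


stress = F / A
stress = 1156 / 2.0300e-04
stress = 5.6946e+06


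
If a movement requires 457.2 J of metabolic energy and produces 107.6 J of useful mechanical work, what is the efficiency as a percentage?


eta = (W_mech / E_meta) * 100
eta = (107.6 / 457.2) * 100
ratio = 0.2353
eta = 23.5346


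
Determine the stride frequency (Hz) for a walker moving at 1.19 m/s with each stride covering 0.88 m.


f = v / stride_length
f = 1.19 / 0.88
f = 1.3523


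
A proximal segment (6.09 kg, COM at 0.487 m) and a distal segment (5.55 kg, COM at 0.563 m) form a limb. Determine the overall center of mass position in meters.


COM = (m1*x1 + m2*x2) / (m1 + m2)
COM = (6.09*0.487 + 5.55*0.563) / (6.09 + 5.55)
Numerator = 6.0905
Denominator = 11.6400
COM = 0.5232


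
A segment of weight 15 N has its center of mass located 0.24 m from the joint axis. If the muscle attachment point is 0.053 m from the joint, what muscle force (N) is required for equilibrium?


F_muscle = W * d_load / d_muscle
F_muscle = 15 * 0.24 / 0.053
Numerator = 3.6000
F_muscle = 67.9245


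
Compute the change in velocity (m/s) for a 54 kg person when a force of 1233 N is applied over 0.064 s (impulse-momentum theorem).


J = F * dt = 1233 * 0.064 = 78.9120 N*s
delta_v = J / m
delta_v = 78.9120 / 54
delta_v = 1.4613


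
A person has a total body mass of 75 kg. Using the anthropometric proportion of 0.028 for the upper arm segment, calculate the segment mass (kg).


m_segment = body_mass * fraction
m_segment = 75 * 0.028
m_segment = 2.1000


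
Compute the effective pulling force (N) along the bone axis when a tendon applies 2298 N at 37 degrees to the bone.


F_eff = F_tendon * cos(theta)
theta = 37 deg = 0.6458 rad
cos(theta) = 0.7986
F_eff = 2298 * 0.7986
F_eff = 1835.2644


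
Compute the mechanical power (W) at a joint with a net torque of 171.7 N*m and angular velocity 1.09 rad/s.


P = M * omega
P = 171.7 * 1.09
P = 187.1530


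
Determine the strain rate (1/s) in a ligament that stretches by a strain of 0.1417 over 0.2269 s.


strain_rate = delta_strain / delta_t
strain_rate = 0.1417 / 0.2269
strain_rate = 0.6245


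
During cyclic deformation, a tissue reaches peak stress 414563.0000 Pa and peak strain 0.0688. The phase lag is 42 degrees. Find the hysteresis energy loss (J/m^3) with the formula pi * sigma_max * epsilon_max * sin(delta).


E_loss = pi * sigma_max * epsilon_max * sin(delta)
delta = 42 deg = 0.7330 rad
sin(delta) = 0.6691
E_loss = pi * 414563.0000 * 0.0688 * 0.6691
E_loss = 59956.9793


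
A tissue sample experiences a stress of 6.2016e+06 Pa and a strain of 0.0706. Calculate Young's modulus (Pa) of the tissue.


E = stress / strain
E = 6.2016e+06 / 0.0706
E = 8.7841e+07


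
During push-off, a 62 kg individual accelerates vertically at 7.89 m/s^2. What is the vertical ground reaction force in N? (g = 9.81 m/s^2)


GRF = m * (g + a)
GRF = 62 * (9.81 + 7.89)
GRF = 62 * 17.7000
GRF = 1097.4000


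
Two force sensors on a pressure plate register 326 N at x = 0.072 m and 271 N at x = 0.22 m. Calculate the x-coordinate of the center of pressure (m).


COP_x = (F1*x1 + F2*x2) / (F1 + F2)
COP_x = (326*0.072 + 271*0.22) / (326 + 271)
Numerator = 83.0920
Denominator = 597
COP_x = 0.1392


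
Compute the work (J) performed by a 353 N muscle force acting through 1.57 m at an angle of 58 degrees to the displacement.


W = F * d * cos(theta)
theta = 58 deg = 1.0123 rad
cos(theta) = 0.5299
W = 353 * 1.57 * 0.5299
W = 293.6866


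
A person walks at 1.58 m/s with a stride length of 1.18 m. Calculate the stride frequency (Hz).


f = v / stride_length
f = 1.58 / 1.18
f = 1.3390


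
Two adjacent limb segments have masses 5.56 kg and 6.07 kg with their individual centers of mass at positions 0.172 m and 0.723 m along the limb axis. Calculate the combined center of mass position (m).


COM = (m1*x1 + m2*x2) / (m1 + m2)
COM = (5.56*0.172 + 6.07*0.723) / (5.56 + 6.07)
Numerator = 5.3449
Denominator = 11.6300
COM = 0.4596


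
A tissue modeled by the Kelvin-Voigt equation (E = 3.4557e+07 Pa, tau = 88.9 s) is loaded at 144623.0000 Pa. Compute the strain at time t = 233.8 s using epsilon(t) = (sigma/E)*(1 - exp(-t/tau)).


epsilon(t) = (sigma/E) * (1 - exp(-t/tau))
sigma/E = 144623.0000 / 3.4557e+07 = 0.0042
exp(-t/tau) = exp(-233.8 / 88.9) = 0.0721
epsilon = 0.0042 * (1 - 0.0721)
epsilon = 0.0039


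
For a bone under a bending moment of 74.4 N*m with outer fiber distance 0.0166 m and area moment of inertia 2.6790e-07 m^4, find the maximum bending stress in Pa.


sigma = M * c / I
sigma = 74.4 * 0.0166 / 2.6790e-07
M * c = 1.2350
sigma = 4.6101e+06


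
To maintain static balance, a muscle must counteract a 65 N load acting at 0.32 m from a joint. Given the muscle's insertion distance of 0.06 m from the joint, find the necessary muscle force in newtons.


F_muscle = W * d_load / d_muscle
F_muscle = 65 * 0.32 / 0.06
Numerator = 20.8000
F_muscle = 346.6667


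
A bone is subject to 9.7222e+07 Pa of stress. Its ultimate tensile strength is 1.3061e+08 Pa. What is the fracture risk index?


FRI = applied / ultimate
FRI = 9.7222e+07 / 1.3061e+08
FRI = 0.7444


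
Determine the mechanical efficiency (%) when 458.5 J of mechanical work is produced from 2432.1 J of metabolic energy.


eta = (W_mech / E_meta) * 100
eta = (458.5 / 2432.1) * 100
ratio = 0.1885
eta = 18.8520


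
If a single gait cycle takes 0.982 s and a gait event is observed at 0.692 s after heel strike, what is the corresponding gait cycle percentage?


pct = (event_time / cycle_time) * 100
pct = (0.692 / 0.982) * 100
ratio = 0.7047
pct = 70.4684


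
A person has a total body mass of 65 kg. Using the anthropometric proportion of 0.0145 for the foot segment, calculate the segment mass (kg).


m_segment = body_mass * fraction
m_segment = 65 * 0.0145
m_segment = 0.9425


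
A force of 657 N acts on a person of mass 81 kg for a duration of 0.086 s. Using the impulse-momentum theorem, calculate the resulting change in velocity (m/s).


J = F * dt = 657 * 0.086 = 56.5020 N*s
delta_v = J / m
delta_v = 56.5020 / 81
delta_v = 0.6976


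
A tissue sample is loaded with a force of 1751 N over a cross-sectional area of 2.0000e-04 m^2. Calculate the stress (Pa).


stress = F / A
stress = 1751 / 2.0000e-04
stress = 8.7550e+06


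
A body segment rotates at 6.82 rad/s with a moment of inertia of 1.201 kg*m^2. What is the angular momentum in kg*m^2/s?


L = I * omega
L = 1.201 * 6.82
L = 8.1908


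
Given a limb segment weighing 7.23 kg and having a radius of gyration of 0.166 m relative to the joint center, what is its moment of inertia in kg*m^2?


I = m * k^2
I = 7.23 * 0.166^2
k^2 = 0.0276
I = 0.1992


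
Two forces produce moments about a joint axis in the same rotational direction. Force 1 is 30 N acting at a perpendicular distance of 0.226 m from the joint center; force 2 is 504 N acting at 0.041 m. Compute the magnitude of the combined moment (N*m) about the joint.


M = F1 * d1 + F2 * d2
M = 30 * 0.226 + 504 * 0.041
M = 6.7800 + 20.6640
M = 27.4440


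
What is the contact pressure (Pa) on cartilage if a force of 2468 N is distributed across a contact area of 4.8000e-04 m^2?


P = F / A
P = 2468 / 4.8000e-04
P = 5.1417e+06


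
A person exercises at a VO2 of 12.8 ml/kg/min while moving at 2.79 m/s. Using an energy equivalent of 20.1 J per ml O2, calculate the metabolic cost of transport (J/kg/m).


Power per kg = VO2 * 20.1 / 60
Power per kg = 12.8 * 20.1 / 60 = 4.2880 W/kg
Cost = power_per_kg / speed
Cost = 4.2880 / 2.79
Cost = 1.5369


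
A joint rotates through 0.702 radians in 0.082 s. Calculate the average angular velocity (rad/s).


omega = delta_theta / delta_t
omega = 0.702 / 0.082
omega = 8.5610


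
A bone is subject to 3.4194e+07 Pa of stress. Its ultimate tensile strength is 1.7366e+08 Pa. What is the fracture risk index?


FRI = applied / ultimate
FRI = 3.4194e+07 / 1.7366e+08
FRI = 0.1969


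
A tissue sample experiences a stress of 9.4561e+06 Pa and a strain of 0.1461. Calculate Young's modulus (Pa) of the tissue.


E = stress / strain
E = 9.4561e+06 / 0.1461
E = 6.4723e+07


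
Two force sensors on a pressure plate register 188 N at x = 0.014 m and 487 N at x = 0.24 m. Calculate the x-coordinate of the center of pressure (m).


COP_x = (F1*x1 + F2*x2) / (F1 + F2)
COP_x = (188*0.014 + 487*0.24) / (188 + 487)
Numerator = 119.5120
Denominator = 675
COP_x = 0.1771


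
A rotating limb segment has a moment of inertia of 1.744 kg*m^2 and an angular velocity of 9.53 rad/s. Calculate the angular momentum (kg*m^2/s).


L = I * omega
L = 1.744 * 9.53
L = 16.6203


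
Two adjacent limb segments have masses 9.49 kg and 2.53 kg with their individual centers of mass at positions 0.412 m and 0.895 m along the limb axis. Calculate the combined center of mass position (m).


COM = (m1*x1 + m2*x2) / (m1 + m2)
COM = (9.49*0.412 + 2.53*0.895) / (9.49 + 2.53)
Numerator = 6.1742
Denominator = 12.0200
COM = 0.5137


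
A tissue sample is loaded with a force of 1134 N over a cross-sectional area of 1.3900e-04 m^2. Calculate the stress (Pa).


stress = F / A
stress = 1134 / 1.3900e-04
stress = 8.1583e+06


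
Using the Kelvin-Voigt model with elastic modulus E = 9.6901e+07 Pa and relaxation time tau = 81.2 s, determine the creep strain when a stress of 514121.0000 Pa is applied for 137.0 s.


epsilon(t) = (sigma/E) * (1 - exp(-t/tau))
sigma/E = 514121.0000 / 9.6901e+07 = 0.0053
exp(-t/tau) = exp(-137.0 / 81.2) = 0.1850
epsilon = 0.0053 * (1 - 0.1850)
epsilon = 0.0043


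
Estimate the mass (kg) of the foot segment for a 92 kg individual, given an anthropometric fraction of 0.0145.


m_segment = body_mass * fraction
m_segment = 92 * 0.0145
m_segment = 1.3340


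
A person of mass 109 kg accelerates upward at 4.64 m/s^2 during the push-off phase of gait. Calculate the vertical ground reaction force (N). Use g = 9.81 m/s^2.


GRF = m * (g + a)
GRF = 109 * (9.81 + 4.64)
GRF = 109 * 14.4500
GRF = 1575.0500


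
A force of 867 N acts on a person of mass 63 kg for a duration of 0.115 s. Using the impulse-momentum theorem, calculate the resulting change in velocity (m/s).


J = F * dt = 867 * 0.115 = 99.7050 N*s
delta_v = J / m
delta_v = 99.7050 / 63
delta_v = 1.5826


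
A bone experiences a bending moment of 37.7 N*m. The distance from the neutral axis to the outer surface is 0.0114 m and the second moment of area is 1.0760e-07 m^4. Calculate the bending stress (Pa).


sigma = M * c / I
sigma = 37.7 * 0.0114 / 1.0760e-07
M * c = 0.4298
sigma = 3.9942e+06


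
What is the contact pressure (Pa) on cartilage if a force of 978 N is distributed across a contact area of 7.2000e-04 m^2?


P = F / A
P = 978 / 7.2000e-04
P = 1.3583e+06


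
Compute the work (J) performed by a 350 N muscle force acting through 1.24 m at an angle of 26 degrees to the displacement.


W = F * d * cos(theta)
theta = 26 deg = 0.4538 rad
cos(theta) = 0.8988
W = 350 * 1.24 * 0.8988
W = 390.0766


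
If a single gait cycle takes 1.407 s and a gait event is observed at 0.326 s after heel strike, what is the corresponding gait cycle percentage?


pct = (event_time / cycle_time) * 100
pct = (0.326 / 1.407) * 100
ratio = 0.2317
pct = 23.1699


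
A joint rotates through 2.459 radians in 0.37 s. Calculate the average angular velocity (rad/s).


omega = delta_theta / delta_t
omega = 2.459 / 0.37
omega = 6.6459


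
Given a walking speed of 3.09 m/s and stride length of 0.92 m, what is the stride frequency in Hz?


f = v / stride_length
f = 3.09 / 0.92
f = 3.3587


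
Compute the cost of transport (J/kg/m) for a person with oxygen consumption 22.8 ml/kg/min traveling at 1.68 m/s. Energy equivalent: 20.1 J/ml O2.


Power per kg = VO2 * 20.1 / 60
Power per kg = 22.8 * 20.1 / 60 = 7.6380 W/kg
Cost = power_per_kg / speed
Cost = 7.6380 / 1.68
Cost = 4.5464


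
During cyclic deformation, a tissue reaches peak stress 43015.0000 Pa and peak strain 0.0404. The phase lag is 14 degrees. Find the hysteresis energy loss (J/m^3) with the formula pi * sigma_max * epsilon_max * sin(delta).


E_loss = pi * sigma_max * epsilon_max * sin(delta)
delta = 14 deg = 0.2443 rad
sin(delta) = 0.2419
E_loss = pi * 43015.0000 * 0.0404 * 0.2419
E_loss = 1320.7674


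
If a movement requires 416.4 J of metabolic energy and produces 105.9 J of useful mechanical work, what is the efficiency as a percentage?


eta = (W_mech / E_meta) * 100
eta = (105.9 / 416.4) * 100
ratio = 0.2543
eta = 25.4323


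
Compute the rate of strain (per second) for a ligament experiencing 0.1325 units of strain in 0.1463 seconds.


strain_rate = delta_strain / delta_t
strain_rate = 0.1325 / 0.1463
strain_rate = 0.9057


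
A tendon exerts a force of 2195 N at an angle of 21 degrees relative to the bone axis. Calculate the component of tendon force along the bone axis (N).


F_eff = F_tendon * cos(theta)
theta = 21 deg = 0.3665 rad
cos(theta) = 0.9336
F_eff = 2195 * 0.9336
F_eff = 2049.2090


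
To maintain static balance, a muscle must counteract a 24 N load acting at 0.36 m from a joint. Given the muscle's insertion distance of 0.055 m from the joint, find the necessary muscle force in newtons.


F_muscle = W * d_load / d_muscle
F_muscle = 24 * 0.36 / 0.055
Numerator = 8.6400
F_muscle = 157.0909


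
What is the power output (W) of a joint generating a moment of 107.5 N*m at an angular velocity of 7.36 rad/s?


P = M * omega
P = 107.5 * 7.36
P = 791.2000


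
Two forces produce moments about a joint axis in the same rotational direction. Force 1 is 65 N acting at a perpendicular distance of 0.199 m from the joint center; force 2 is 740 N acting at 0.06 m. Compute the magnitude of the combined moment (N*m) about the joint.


M = F1 * d1 + F2 * d2
M = 65 * 0.199 + 740 * 0.06
M = 12.9350 + 44.4000
M = 57.3350


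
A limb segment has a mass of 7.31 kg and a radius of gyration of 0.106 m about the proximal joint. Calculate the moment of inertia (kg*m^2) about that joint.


I = m * k^2
I = 7.31 * 0.106^2
k^2 = 0.0112
I = 0.0821


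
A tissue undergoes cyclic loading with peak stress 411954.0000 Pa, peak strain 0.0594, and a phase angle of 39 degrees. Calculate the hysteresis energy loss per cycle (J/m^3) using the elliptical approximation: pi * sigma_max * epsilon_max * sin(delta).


E_loss = pi * sigma_max * epsilon_max * sin(delta)
delta = 39 deg = 0.6807 rad
sin(delta) = 0.6293
E_loss = pi * 411954.0000 * 0.0594 * 0.6293
E_loss = 48378.9954


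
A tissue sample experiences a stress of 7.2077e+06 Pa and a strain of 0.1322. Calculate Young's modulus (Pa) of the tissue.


E = stress / strain
E = 7.2077e+06 / 0.1322
E = 5.4521e+07


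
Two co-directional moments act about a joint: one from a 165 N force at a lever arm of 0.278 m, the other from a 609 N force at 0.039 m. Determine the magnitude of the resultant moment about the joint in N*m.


M = F1 * d1 + F2 * d2
M = 165 * 0.278 + 609 * 0.039
M = 45.8700 + 23.7510
M = 69.6210


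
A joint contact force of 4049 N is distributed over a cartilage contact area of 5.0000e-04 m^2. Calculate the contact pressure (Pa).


P = F / A
P = 4049 / 5.0000e-04
P = 8.0980e+06


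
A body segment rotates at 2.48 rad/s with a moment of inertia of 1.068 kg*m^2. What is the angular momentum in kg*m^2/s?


L = I * omega
L = 1.068 * 2.48
L = 2.6486


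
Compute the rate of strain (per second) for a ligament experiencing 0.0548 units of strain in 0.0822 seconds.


strain_rate = delta_strain / delta_t
strain_rate = 0.0548 / 0.0822
strain_rate = 0.6667


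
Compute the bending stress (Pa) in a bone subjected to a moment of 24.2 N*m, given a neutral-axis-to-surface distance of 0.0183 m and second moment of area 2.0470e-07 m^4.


sigma = M * c / I
sigma = 24.2 * 0.0183 / 2.0470e-07
M * c = 0.4429
sigma = 2.1635e+06


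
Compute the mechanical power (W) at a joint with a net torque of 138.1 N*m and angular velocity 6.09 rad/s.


P = M * omega
P = 138.1 * 6.09
P = 841.0290


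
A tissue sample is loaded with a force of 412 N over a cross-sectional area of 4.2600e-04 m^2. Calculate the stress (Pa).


stress = F / A
stress = 412 / 4.2600e-04
stress = 967136.1502


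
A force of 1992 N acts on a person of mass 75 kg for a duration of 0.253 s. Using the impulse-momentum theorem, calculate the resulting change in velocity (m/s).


J = F * dt = 1992 * 0.253 = 503.9760 N*s
delta_v = J / m
delta_v = 503.9760 / 75
delta_v = 6.7197


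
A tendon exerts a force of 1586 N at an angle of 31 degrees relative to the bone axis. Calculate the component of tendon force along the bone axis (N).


F_eff = F_tendon * cos(theta)
theta = 31 deg = 0.5411 rad
cos(theta) = 0.8572
F_eff = 1586 * 0.8572
F_eff = 1359.4673


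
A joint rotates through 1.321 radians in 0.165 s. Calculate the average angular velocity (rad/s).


omega = delta_theta / delta_t
omega = 1.321 / 0.165
omega = 8.0061


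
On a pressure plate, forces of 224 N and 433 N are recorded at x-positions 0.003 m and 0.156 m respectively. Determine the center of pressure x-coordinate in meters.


COP_x = (F1*x1 + F2*x2) / (F1 + F2)
COP_x = (224*0.003 + 433*0.156) / (224 + 433)
Numerator = 68.2200
Denominator = 657
COP_x = 0.1038


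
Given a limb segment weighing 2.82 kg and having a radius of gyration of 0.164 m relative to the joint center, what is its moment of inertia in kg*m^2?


I = m * k^2
I = 2.82 * 0.164^2
k^2 = 0.0269
I = 0.0758


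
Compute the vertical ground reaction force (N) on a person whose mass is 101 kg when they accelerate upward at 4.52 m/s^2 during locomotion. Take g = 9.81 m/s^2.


GRF = m * (g + a)
GRF = 101 * (9.81 + 4.52)
GRF = 101 * 14.3300
GRF = 1447.3300


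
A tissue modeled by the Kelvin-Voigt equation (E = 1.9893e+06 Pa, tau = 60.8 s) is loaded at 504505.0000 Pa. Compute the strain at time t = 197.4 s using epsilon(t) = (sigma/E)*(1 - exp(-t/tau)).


epsilon(t) = (sigma/E) * (1 - exp(-t/tau))
sigma/E = 504505.0000 / 1.9893e+06 = 0.2536
exp(-t/tau) = exp(-197.4 / 60.8) = 0.0389
epsilon = 0.2536 * (1 - 0.0389)
epsilon = 0.2437
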